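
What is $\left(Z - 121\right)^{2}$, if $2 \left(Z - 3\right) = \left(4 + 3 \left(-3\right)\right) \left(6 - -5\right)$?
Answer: $\frac{84681}{4} \approx 21170.0$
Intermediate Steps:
$Z = - \frac{49}{2}$ ($Z = 3 + \frac{\left(4 + 3 \left(-3\right)\right) \left(6 - -5\right)}{2} = 3 + \frac{\left(4 - 9\right) \left(6 + 5\right)}{2} = 3 + \frac{\left(-5\right) 11}{2} = 3 + \frac{1}{2} \left(-55\right) = 3 - \frac{55}{2} = - \frac{49}{2} \approx -24.5$)
$\left(Z - 121\right)^{2} = \left(- \frac{49}{2} - 121\right)^{2} = \left(- \frac{291}{2}\right)^{2} = \frac{84681}{4}$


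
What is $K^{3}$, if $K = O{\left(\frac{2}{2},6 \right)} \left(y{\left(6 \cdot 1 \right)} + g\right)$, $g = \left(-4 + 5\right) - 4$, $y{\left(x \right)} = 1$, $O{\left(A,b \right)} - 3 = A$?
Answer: $-512$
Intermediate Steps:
$O{\left(A,b \right)} = 3 + A$
$g = -3$ ($g = 1 - 4 = -3$)
$K = -8$ ($K = \left(3 + \frac{2}{2}\right) \left(1 - 3\right) = \left(3 + 2 \cdot \frac{1}{2}\right) \left(-2\right) = \left(3 + 1\right) \left(-2\right) = 4 \left(-2\right) = -8$)
$K^{3} = \left(-8\right)^{3} = -512$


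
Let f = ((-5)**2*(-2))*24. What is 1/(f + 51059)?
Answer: 1/49859 ≈ 2.0057e-5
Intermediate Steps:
f = -1200 (f = (25*(-2))*24 = -50*24 = -1200)
1/(f + 51059) = 1/(-1200 + 51059) = 1/49859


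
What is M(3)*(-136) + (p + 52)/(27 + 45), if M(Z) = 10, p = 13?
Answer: -97855/72 ≈ -1359.1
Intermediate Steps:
M(3)*(-136) + (p + 52)/(27 + 45) = 10*(-136) + (13 + 52)/(27 + 45) = -1360 + 65/72 = -97855/72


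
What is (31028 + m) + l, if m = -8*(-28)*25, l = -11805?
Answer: 24823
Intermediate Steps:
m = 5600 (m = 224*25 = 5600)
(31028 + m) + l = (31028 + 5600) - 11805 = 36628 - 11805 = 24823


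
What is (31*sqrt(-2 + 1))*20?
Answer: 620*I ≈ 620.0*I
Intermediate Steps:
(31*sqrt(-2 + 1))*20 = (31*sqrt(-1))*20 = (31*I)*20 = 620*I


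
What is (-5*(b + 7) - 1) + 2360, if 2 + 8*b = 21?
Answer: 18497/8 ≈ 2312.1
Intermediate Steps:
b = 19/8 (b = -1/4 + (1/8)*21 = -1/4 + 21/8 = 19/8 ≈ 2.3750)
(-5*(b + 7) - 1) + 2360 = (-5*(19/8 + 7) - 1) + 2360 = (-5*75/8 - 1) + 2360 = (-375/8 - 1) + 2360 = -383/8 + 2360 = 18497/8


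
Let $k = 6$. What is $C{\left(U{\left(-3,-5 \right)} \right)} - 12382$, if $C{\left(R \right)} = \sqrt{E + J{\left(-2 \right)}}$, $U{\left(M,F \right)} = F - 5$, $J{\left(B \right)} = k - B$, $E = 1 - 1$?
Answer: $-12382 + 2 \sqrt{2} \approx -12379.0$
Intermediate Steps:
$E = 0$
$J{\left(B \right)} = 6 - B$
$U{\left(M,F \right)} = -5 + F$ ($U{\left(M,F \right)} = F - 5 = -5 + F$)
$C{\left(R \right)} = 2 \sqrt{2}$ ($C{\left(R \right)} = \sqrt{0 + \left(6 - -2\right)} = \sqrt{0 + \left(6 + 2\right)} = \sqrt{0 + 8} = \sqrt{8} = 2 \sqrt{2}$)
$C{\left(U{\left(-3,-5 \right)} \right)} - 12382 = 2 \sqrt{2} - 12382 = -12382 + 2 \sqrt{2}$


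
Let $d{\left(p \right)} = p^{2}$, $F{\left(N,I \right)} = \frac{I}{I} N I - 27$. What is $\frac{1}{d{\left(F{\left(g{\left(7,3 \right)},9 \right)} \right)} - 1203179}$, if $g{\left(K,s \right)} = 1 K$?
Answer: $- \frac{1}{1201883} \approx -8.3203 \cdot 10^{-7}$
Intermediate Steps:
$g{\left(K,s \right)} = K$
$F{\left(N,I \right)} = -27 + I N$ ($F{\left(N,I \right)} = 1 N I - 27 = N I - 27 = I N - 27 = -27 + I N$)
$\frac{1}{d{\left(F{\left(g{\left(7,3 \right)},9 \right)} \right)} - 1203179} = \frac{1}{\left(-27 + 9 \cdot 7\right)^{2} - 1203179} = \frac{1}{\left(-27 + 63\right)^{2} - 1203179} = \frac{1}{36^{2} - 1203179} = \frac{1}{1296 - 1203179} = \frac{1}{-1201883} = - \frac{1}{1201883}$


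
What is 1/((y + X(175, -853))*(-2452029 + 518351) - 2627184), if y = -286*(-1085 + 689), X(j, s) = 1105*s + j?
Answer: 1/1603275547668 ≈ 6.2372e-13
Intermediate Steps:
X(j, s) = j + 1105*s
y = 113256 (y = -286*(-396) = 113256)
1/((y + X(175, -853))*(-2452029 + 518351) - 2627184) = 1/((113256 + (175 + 1105*(-853)))*(-2452029 + 518351) - 2627184) = 1/((113256 + (175 - 942565))*(-1933678) - 2627184) = 1/((113256 - 942390)*(-1933678) - 2627184) = 1/(-829134*(-1933678) - 2627184) = 1/(1603278174852 - 2627184) = 1/1603275547668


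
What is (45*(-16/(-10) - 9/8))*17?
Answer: 2907/8 ≈ 363.38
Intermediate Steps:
(45*(-16/(-10) - 9/8))*17 = (45*(-16*(-1/10) - 9*1/8))*17 = (45*(8/5 - 9/8))*17 = (45*(19/40))*17 = (171/8)*17 = 2907/8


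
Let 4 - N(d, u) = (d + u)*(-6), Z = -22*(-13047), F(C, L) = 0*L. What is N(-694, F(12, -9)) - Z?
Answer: -291194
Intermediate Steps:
F(C, L) = 0
Z = 287034
N(d, u) = 4 + 6*d + 6*u (N(d, u) = 4 - (d + u)*(-6) = 4 - (-6*d - 6*u) = 4 + (6*d + 6*u) = 4 + 6*d + 6*u)
N(-694, F(12, -9)) - Z = (4 + 6*(-694) + 6*0) - 1*287034 = (4 - 4164 + 0) - 287034 = -4160 - 287034 = -291194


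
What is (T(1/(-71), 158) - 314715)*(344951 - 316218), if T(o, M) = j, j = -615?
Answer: -9060376890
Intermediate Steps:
T(o, M) = -615
(T(1/(-71), 158) - 314715)*(344951 - 316218) = (-615 - 314715)*(344951 - 316218) = -315330*28733 = -9060376890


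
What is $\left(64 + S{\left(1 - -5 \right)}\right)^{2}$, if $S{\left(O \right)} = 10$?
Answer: $5476$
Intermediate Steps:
$\left(64 + S{\left(1 - -5 \right)}\right)^{2} = \left(64 + 10\right)^{2} = 74^{2} = 5476$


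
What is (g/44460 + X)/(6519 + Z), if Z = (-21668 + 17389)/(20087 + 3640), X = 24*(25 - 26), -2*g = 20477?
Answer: -1549126483/416770826160 ≈ -0.0037170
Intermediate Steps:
g = -20477/2 (g = -½*20477 = -20477/2 ≈ -10239.)
X = -24 (X = 24*(-1) = -24)
Z = -389/2157 (Z = -4279/23727 = -4279*1/23727 = -389/2157 ≈ -0.18034)
(g/44460 + X)/(6519 + Z) = (-20477/2/44460 - 24)/(6519 - 389/2157) = (-20477/2*1/44460 - 24)/(14061094/2157) = (-20477/88920 - 24)*(2157/14061094) = -2154557/88920*2157/14061094 = -1549126483/416770826160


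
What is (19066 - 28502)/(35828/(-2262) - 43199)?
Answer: 820932/3759691 ≈ 0.21835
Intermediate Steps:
(19066 - 28502)/(35828/(-2262) - 43199) = -9436/(35828*(-1/2262) - 43199) = -9436/(-1378/87 - 43199) = -9436/(-3759691/87) = -9436*(-87/3759691) = 820932/3759691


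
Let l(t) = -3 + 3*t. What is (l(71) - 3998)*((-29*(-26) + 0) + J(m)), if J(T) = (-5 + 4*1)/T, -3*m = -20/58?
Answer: -14115982/5 ≈ -2.8232e+6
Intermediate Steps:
m = 10/87 (m = -(-20)/(3*58) = -1/3*(-10/29) = 10/87 ≈ 0.11494)
J(T) = -1/T (J(T) = (-5 + 4)/T = -1/T)
(l(71) - 3998)*((-29*(-26) + 0) + J(m)) = ((-3 + 3*71) - 3998)*((-29*(-26) + 0) - 1/10/87) = ((-3 + 213) - 3998)*((754 + 0) - 1*87/10) = (210 - 3998)*(754 - 87/10) = -3788*7453/10 = -14115982/5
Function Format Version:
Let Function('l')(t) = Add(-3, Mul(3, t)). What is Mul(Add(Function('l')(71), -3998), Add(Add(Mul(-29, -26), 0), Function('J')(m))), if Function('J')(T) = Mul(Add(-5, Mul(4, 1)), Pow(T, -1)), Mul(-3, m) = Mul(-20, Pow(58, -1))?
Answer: Rational(-14115982, 5) ≈ -2.8232e+6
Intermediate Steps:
m = Rational(10, 87) (m = Mul(Rational(-1, 3), Mul(-20, Pow(58, -1))) = Mul(Rational(-1, 3), Mul(-20, Rational(1, 58))) = Mul(Rational(-1, 3), Rational(-10, 29)) = Rational(10, 87) ≈ 0.11494)
Function('J')(T) = Mul(-1, Pow(T, -1)) (Function('J')(T) = Mul(Add(-5, 4), Pow(T, -1)) = Mul(-1, Pow(T, -1)))
Mul(Add(Function('l')(71), -3998), Add(Add(Mul(-29, -26), 0), Function('J')(m))) = Mul(Add(Add(-3, Mul(3, 71)), -3998), Add(Add(Mul(-29, -26), 0), Mul(-1, Pow(Rational(10, 87), -1)))) = Mul(Add(Add(-3, 213), -3998), Add(Add(754, 0), Mul(-1, Rational(87, 10)))) = Mul(Add(210, -3998), Add(754, Rational(-87, 10))) = Mul(-3788, Rational(7453, 10)) = Rational(-14115982, 5)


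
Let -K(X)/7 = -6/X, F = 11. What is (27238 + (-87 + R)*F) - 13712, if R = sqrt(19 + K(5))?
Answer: 12569 + 11*sqrt(685)/5 ≈ 12627.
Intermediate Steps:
K(X) = 42/X (K(X) = -(-42)/X = 42/X)
R = sqrt(685)/5 (R = sqrt(19 + 42/5) = sqrt(137/5) = sqrt(685)/5 ≈ 5.2345)
(27238 + (-87 + R)*F) - 13712 = (27238 + (-87 + sqrt(685)/5)*11) - 13712 = (27238 + (-957 + 11*sqrt(685)/5)) - 13712 = (26281 + 11*sqrt(685)/5) - 13712 = 12569 + 11*sqrt(685)/5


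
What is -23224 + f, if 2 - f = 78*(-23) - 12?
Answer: -21416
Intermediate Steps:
f = 1808 (f = 2 - (78*(-23) - 12) = 2 - (-1794 - 12) = 2 - 1*(-1806) = 2 + 1806 = 1808)
-23224 + f = -23224 + 1808 = -21416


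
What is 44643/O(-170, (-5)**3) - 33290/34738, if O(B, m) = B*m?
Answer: 421698017/369091250 ≈ 1.1425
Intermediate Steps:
44643/O(-170, (-5)**3) - 33290/34738 = 44643/((-170*(-5)**3)) - 33290/34738 = 44643/((-170*(-125))) - 33290*1/34738 = 44643/21250 - 16645/17369 = 421698017/369091250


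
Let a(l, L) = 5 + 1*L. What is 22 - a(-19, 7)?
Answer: 10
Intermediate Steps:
a(l, L) = 5 + L
22 - a(-19, 7) = 22 - (5 + 7) = 22 - 1*12 = 22 - 12 = 10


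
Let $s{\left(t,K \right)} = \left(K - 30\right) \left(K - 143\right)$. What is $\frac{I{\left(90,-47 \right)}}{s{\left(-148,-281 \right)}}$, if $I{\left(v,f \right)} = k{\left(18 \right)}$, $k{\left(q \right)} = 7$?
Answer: $\frac{7}{131864} \approx 5.3085 \cdot 10^{-5}$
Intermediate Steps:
$I{\left(v,f \right)} = 7$
$s{\left(t,K \right)} = \left(-143 + K\right) \left(-30 + K\right)$ ($s{\left(t,K \right)} = \left(-30 + K\right) \left(-143 + K\right) = \left(-143 + K\right) \left(-30 + K\right)$)
$\frac{I{\left(90,-47 \right)}}{s{\left(-148,-281 \right)}} = \frac{7}{4290 + \left(-281\right)^{2} - -48613} = \frac{7}{4290 + 78961 + 48613} = \frac{7}{131864}$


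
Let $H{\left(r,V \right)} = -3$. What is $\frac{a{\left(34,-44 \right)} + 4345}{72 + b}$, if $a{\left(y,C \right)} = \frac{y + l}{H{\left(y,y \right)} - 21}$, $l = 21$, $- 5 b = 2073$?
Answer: $- \frac{521125}{41112} \approx -12.676$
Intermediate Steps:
$b = - \frac{2073}{5}$ ($b = \left(- \frac{1}{5}\right) 2073 = - \frac{2073}{5} \approx -414.6$)
$a{\left(y,C \right)} = - \frac{7}{8} - \frac{y}{24}$ ($a{\left(y,C \right)} = \frac{y + 21}{-3 - 21} = \frac{21 + y}{-24} = \left(21 + y\right) \left(- \frac{1}{24}\right) = - \frac{7}{8} - \frac{y}{24}$)
$\frac{a{\left(34,-44 \right)} + 4345}{72 + b} = \frac{\left(- \frac{7}{8} - \frac{17}{12}\right) + 4345}{72 - \frac{2073}{5}} = \frac{\left(- \frac{7}{8} - \frac{17}{12}\right) + 4345}{- \frac{1713}{5}} = \left(- \frac{55}{24} + 4345\right) \left(- \frac{5}{1713}\right) = \frac{104225}{24} \left(- \frac{5}{1713}\right) = - \frac{521125}{41112}$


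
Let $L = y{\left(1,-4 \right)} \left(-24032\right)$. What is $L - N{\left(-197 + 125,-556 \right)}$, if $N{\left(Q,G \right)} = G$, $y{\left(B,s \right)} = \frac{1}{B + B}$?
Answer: $-11460$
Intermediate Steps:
$y{\left(B,s \right)} = \frac{1}{2 B}$
$L = -12016$ ($L = \frac{1}{2 \cdot 1} \left(-24032\right) = \frac{1}{2} \cdot 1 \left(-24032\right) = \frac{1}{2} \left(-24032\right) = -12016$)
$L - N{\left(-197 + 125,-556 \right)} = -12016 - -556 = -12016 + 556 = -11460$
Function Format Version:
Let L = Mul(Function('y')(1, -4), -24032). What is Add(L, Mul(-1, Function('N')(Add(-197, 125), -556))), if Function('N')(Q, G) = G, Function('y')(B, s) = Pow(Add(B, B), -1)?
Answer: -11460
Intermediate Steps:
Function('y')(B, s) = Mul(Rational(1, 2), Pow(B, -1)) (Function('y')(B, s) = Pow(Mul(2, B), -1) = Mul(Rational(1, 2), Pow(B, -1)))
L = -12016 (L = Mul(Mul(Rational(1, 2), Pow(1, -1)), -24032) = Mul(Mul(Rational(1, 2), 1), -24032) = Mul(Rational(1, 2), -24032) = -12016)
Add(L, Mul(-1, Function('N')(Add(-197, 125), -556))) = Add(-12016, Mul(-1, -556)) = Add(-12016, 556) = -11460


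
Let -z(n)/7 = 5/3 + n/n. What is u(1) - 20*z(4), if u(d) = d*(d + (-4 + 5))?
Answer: 1126/3 ≈ 375.33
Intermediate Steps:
u(d) = d*(1 + d) (u(d) = d*(d + 1) = d*(1 + d))
z(n) = -56/3 (z(n) = -7*(5/3 + n/n) = -7*(5*(⅓) + 1) = -7*(5/3 + 1) = -7*8/3 = -56/3)
u(1) - 20*z(4) = 1*(1 + 1) - 20*(-56/3) = 1*2 + 1120/3 = 2 + 1120/3 = 1126/3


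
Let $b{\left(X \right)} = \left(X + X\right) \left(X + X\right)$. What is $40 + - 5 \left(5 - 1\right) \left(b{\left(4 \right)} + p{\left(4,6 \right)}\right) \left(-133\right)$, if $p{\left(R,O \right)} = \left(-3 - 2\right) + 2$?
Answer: $162300$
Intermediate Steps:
$b{\left(X \right)} = 4 X^{2}$ ($b{\left(X \right)} = 2 X 2 X = 4 X^{2}$)
$p{\left(R,O \right)} = -3$ ($p{\left(R,O \right)} = -5 + 2 = -3$)
$40 + - 5 \left(5 - 1\right) \left(b{\left(4 \right)} + p{\left(4,6 \right)}\right) \left(-133\right) = 40 + - 5 \left(5 - 1\right) \left(4 \cdot 4^{2} - 3\right) \left(-133\right) = 40 + \left(-5\right) 4 \left(4 \cdot 16 - 3\right) \left(-133\right) = 40 + - 20 \left(64 - 3\right) \left(-133\right) = 40 + \left(-20\right) 61 \left(-133\right) = 40 - -162260 = 40 + 162260 = 162300$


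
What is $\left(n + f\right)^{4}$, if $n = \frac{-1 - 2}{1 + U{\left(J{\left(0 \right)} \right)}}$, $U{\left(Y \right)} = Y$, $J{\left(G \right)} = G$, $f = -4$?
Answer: $2401$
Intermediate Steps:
$n = -3$ ($n = \frac{-1 - 2}{1 + 0} = - \frac{3}{1} = \left(-3\right) 1 = -3$)
$\left(n + f\right)^{4} = \left(-3 - 4\right)^{4} = \left(-7\right)^{4} = 2401$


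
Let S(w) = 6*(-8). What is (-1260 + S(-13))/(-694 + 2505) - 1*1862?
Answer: -3373390/1811 ≈ -1862.7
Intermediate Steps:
S(w) = -48
(-1260 + S(-13))/(-694 + 2505) - 1*1862 = (-1260 - 48)/(-694 + 2505) - 1*1862 = -1308/1811 - 1862 = -3373390/1811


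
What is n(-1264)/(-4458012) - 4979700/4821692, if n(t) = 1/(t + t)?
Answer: -14030123408039377/13584941623264128 ≈ -1.0328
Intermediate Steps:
n(t) = 1/(2*t)
n(-1264)/(-4458012) - 4979700/4821692 = ((½)/(-1264))/(-4458012) - 4979700/4821692 = ((½)*(-1/1264))*(-1/4458012) - 4979700*1/4821692 = -1/2528*(-1/4458012) - 1244925/1205423 = 1/11269854336 - 1244925/1205423 = -14030123408039377/13584941623264128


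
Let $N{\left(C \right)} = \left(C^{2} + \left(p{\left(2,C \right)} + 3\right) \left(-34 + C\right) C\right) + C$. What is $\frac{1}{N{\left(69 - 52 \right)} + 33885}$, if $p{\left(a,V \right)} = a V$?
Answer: $\frac{1}{23498} \approx 4.2557 \cdot 10^{-5}$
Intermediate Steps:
$p{\left(a,V \right)} = V a$
$N{\left(C \right)} = C + C^{2} + C \left(-34 + C\right) \left(3 + 2 C\right)$ ($N{\left(C \right)} = \left(C^{2} + \left(C 2 + 3\right) \left(-34 + C\right) C\right) + C = \left(C^{2} + \left(2 C + 3\right) \left(-34 + C\right) C\right) + C = \left(C^{2} + \left(3 + 2 C\right) \left(-34 + C\right) C\right) + C = \left(C^{2} + \left(-34 + C\right) \left(3 + 2 C\right) C\right) + C = \left(C^{2} + C \left(-34 + C\right) \left(3 + 2 C\right)\right) + C = C + C^{2} + C \left(-34 + C\right) \left(3 + 2 C\right)$)
$\frac{1}{N{\left(69 - 52 \right)} + 33885} = \frac{1}{\left(69 - 52\right) \left(-101 - 64 \left(69 - 52\right) + 2 \left(69 - 52\right)^{2}\right) + 33885} = \frac{1}{17 \left(-101 - 1088 + 2 \cdot 17^{2}\right) + 33885} = \frac{1}{17 \left(-101 - 1088 + 2 \cdot 289\right) + 33885} = \frac{1}{17 \left(-101 - 1088 + 578\right) + 33885} = \frac{1}{17 \left(-611\right) + 33885} = \frac{1}{-10387 + 33885} = \frac{1}{23498}$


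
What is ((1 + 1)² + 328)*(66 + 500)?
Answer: 187912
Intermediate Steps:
((1 + 1)² + 328)*(66 + 500) = (2² + 328)*566 = (4 + 328)*566 = 332*566 = 187912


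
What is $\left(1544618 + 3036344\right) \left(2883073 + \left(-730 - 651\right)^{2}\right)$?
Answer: $21943879925108$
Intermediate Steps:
$\left(1544618 + 3036344\right) \left(2883073 + \left(-730 - 651\right)^{2}\right) = 4580962 \left(2883073 + \left(-1381\right)^{2}\right) = 4580962 \left(2883073 + 1907161\right) = 4580962 \cdot 4790234 = 21943879925108$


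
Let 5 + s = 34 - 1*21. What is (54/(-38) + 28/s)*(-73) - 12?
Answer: -6223/38 ≈ -163.76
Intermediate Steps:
s = 8 (s = -5 + (34 - 1*21) = -5 + (34 - 21) = -5 + 13 = 8)
(54/(-38) + 28/s)*(-73) - 12 = (54/(-38) + 28/8)*(-73) - 12 = (54*(-1/38) + 28*(⅛))*(-73) - 12 = (-27/19 + 7/2)*(-73) - 12 = (79/38)*(-73) - 12 = -5767/38 - 12 = -6223/38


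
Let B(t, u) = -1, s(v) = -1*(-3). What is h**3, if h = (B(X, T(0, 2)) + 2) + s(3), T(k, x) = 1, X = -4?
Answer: 64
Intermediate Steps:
s(v) = 3
h = 4 (h = (-1 + 2) + 3 = 1 + 3 = 4)
h**3 = 4**3 = 64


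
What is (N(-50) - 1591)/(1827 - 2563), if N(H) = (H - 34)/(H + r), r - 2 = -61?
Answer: 173335/80224 ≈ 2.1606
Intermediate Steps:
r = -59 (r = 2 - 61 = -59)
N(H) = (-34 + H)/(-59 + H) (N(H) = (H - 34)/(H - 59) = (-34 + H)/(-59 + H))
(N(-50) - 1591)/(1827 - 2563) = ((-34 - 50)/(-59 - 50) - 1591)/(1827 - 2563) = (-84/(-109) - 1591)/(-736) = (-1/109*(-84) - 1591)*(-1/736) = (84/109 - 1591)*(-1/736) = -173335/109*(-1/736) = 173335/80224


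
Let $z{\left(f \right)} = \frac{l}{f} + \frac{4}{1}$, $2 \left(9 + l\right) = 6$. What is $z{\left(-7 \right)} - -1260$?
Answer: $\frac{8854}{7} \approx 1264.9$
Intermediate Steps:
$l = -6$ ($l = -9 + \frac{1}{2} \cdot 6 = -9 + 3 = -6$)
$z{\left(f \right)} = 4 - \frac{6}{f}$ ($z{\left(f \right)} = - \frac{6}{f} + \frac{4}{1} = - \frac{6}{f} + 4 \cdot 1 = - \frac{6}{f} + 4 = 4 - \frac{6}{f}$)
$z{\left(-7 \right)} - -1260 = \left(4 - \frac{6}{-7}\right) - -1260 = \left(4 - - \frac{6}{7}\right) + 1260 = \left(4 + \frac{6}{7}\right) + 1260 = \frac{34}{7} + 1260 = \frac{8854}{7}$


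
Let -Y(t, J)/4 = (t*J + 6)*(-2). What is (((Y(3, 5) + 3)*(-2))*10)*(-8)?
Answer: 27360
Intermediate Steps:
Y(t, J) = 48 + 8*J*t (Y(t, J) = -4*(t*J + 6)*(-2) = -4*(J*t + 6)*(-2) = -4*(6 + J*t)*(-2) = -4*(-12 - 2*J*t) = 48 + 8*J*t)
(((Y(3, 5) + 3)*(-2))*10)*(-8) = ((((48 + 8*5*3) + 3)*(-2))*10)*(-8) = ((((48 + 120) + 3)*(-2))*10)*(-8) = (((168 + 3)*(-2))*10)*(-8) = ((171*(-2))*10)*(-8) = -342*10*(-8) = -3420*(-8) = 27360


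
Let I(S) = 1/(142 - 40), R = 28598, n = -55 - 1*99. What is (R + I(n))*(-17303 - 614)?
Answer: -52263835249/102 ≈ -5.1239e+8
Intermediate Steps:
n = -154 (n = -55 - 99 = -154)
I(S) = 1/102
(R + I(n))*(-17303 - 614) = (28598 + 1/102)*(-17303 - 614) = (2916997/102)*(-17917) = -52263835249/102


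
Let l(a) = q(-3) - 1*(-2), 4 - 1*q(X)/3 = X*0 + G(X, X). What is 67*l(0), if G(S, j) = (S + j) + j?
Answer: 2747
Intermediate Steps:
G(S, j) = S + 2*j
q(X) = 12 - 9*X (q(X) = 12 - 3*(X*0 + (X + 2*X)) = 12 - 3*(0 + 3*X) = 12 - 9*X)
l(a) = 41 (l(a) = (12 - 9*(-3)) - 1*(-2) = (12 + 27) + 2 = 39 + 2 = 41)
67*l(0) = 67*41 = 2747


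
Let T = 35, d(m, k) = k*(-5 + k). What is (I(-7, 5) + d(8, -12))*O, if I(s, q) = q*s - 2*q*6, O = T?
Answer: 3815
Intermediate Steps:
O = 35
I(s, q) = -12*q + q*s (I(s, q) = q*s - 12*q = -12*q + q*s)
(I(-7, 5) + d(8, -12))*O = (5*(-12 - 7) - 12*(-5 - 12))*35 = (5*(-19) - 12*(-17))*35 = (-95 + 204)*35 = 109*35 = 3815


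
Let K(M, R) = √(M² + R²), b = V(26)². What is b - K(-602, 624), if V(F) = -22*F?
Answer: 327184 - 2*√187945 ≈ 3.2632e+5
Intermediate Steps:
b = 327184 (b = (-22*26)² = (-572)² = 327184)
b - K(-602, 624) = 327184 - √((-602)² + 624²) = 327184 - √(362404 + 389376) = 327184 - √751780 = 327184 - 2*√187945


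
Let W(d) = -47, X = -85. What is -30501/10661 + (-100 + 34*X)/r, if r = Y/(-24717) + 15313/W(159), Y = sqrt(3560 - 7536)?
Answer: 275611002780737172231/43635703210399825735 - 9328774884*I*sqrt(994)/4093021593696635 ≈ 6.3162 - 7.1858e-5*I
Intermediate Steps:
Y = 2*I*sqrt(994) (Y = sqrt(-3976) = 2*I*sqrt(994) ≈ 63.056*I)
r = -15313/47 - 2*I*sqrt(994)/24717 (r = (2*I*sqrt(994))/(-24717) + 15313/(-47) = (2*I*sqrt(994))*(-1/24717) + 15313*(-1/47) = -2*I*sqrt(994)/24717 - 15313/47 = -15313/47 - 2*I*sqrt(994)/24717 ≈ -325.81 - 0.0025511*I)
-30501/10661 + (-100 + 34*X)/r = -30501/10661 + (-100 + 34*(-85))/(-15313/47 - 2*I*sqrt(994)/24717) = -30501*1/10661 + (-100 - 2890)/(-15313/47 - 2*I*sqrt(994)/24717) = -30501/10661 - 2990/(-15313/47 - 2*I*sqrt(994)/24717)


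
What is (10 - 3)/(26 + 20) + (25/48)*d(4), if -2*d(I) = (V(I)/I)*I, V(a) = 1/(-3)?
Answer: 1583/6624 ≈ 0.23898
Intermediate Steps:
V(a) = -1/3 (V(a) = 1*(-1/3) = -1/3)
d(I) = 1/6 (d(I) = -(-1/(3*I))*I/2 = -1/2*(-1/3) = 1/6)
(10 - 3)/(26 + 20) + (25/48)*d(4) = (10 - 3)/(26 + 20) + (25/48)*(1/6) = 7/46 + (25*(1/48))*(1/6) = 7*(1/46) + (25/48)*(1/6) = 7/46 + 25/288 = 1583/6624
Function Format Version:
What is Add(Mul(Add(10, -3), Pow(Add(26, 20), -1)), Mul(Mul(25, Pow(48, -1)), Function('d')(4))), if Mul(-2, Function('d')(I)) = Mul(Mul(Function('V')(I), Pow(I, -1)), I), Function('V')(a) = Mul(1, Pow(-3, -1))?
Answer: Rational(1583, 6624) ≈ 0.23898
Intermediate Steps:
Function('V')(a) = Rational(-1, 3) (Function('V')(a) = Mul(1, Rational(-1, 3)) = Rational(-1, 3))
Function('d')(I) = Rational(1, 6) (Function('d')(I) = Mul(Rational(-1, 2), Mul(Mul(Rational(-1, 3), Pow(I, -1)), I)) = Mul(Rational(-1, 2), Rational(-1, 3)) = Rational(1, 6))
Add(Mul(Add(10, -3), Pow(Add(26, 20), -1)), Mul(Mul(25, Pow(48, -1)), Function('d')(4))) = Add(Mul(Add(10, -3), Pow(Add(26, 20), -1)), Mul(Mul(25, Pow(48, -1)), Rational(1, 6))) = Add(Mul(7, Pow(46, -1)), Mul(Mul(25, Rational(1, 48)), Rational(1, 6))) = Add(Mul(7, Rational(1, 46)), Mul(Rational(25, 48), Rational(1, 6))) = Add(Rational(7, 46), Rational(25, 288)) = Rational(1583, 6624)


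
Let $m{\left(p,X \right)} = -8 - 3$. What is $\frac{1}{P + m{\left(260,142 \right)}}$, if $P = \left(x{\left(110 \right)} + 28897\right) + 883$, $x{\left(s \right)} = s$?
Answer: $\frac{1}{29879} \approx 3.3468 \cdot 10^{-5}$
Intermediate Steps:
$m{\left(p,X \right)} = -11$ ($m{\left(p,X \right)} = -8 - 3 = -11$)
$P = 29890$ ($P = \left(110 + 28897\right) + 883 = 29007 + 883 = 29890$)
$\frac{1}{P + m{\left(260,142 \right)}} = \frac{1}{29890 - 11} = \frac{1}{29879}$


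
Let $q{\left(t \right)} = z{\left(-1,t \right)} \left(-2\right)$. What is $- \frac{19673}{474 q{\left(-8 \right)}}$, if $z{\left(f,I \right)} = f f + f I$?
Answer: $\frac{19673}{8532} \approx 2.3058$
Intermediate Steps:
$z{\left(f,I \right)} = f^{2} + I f$
$q{\left(t \right)} = -2 + 2 t$ ($q{\left(t \right)} = - (t - 1) \left(-2\right) = - (-1 + t) \left(-2\right) = \left(1 - t\right) \left(-2\right) = -2 + 2 t$)
$- \frac{19673}{474 q{\left(-8 \right)}} = - \frac{19673}{474 \left(-2 + 2 \left(-8\right)\right)} = - \frac{19673}{474 \left(-2 - 16\right)} = - \frac{19673}{474 \left(-18\right)} = - \frac{19673}{-8532} = \left(-19673\right) \left(- \frac{1}{8532}\right) = \frac{19673}{8532}$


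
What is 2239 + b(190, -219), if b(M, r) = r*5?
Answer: 1144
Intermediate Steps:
b(M, r) = 5*r
2239 + b(190, -219) = 2239 + 5*(-219) = 2239 - 1095 = 1144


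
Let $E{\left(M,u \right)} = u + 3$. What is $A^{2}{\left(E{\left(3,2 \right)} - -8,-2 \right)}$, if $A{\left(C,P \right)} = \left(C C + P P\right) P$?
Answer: $119716$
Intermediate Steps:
$E{\left(M,u \right)} = 3 + u$
$A{\left(C,P \right)} = P \left(C^{2} + P^{2}\right)$ ($A{\left(C,P \right)} = \left(C^{2} + P^{2}\right) P = P \left(C^{2} + P^{2}\right)$)
$A^{2}{\left(E{\left(3,2 \right)} - -8,-2 \right)} = \left(- 2 \left(\left(\left(3 + 2\right) - -8\right)^{2} + \left(-2\right)^{2}\right)\right)^{2} = \left(- 2 \left(\left(5 + 8\right)^{2} + 4\right)\right)^{2} = \left(- 2 \left(13^{2} + 4\right)\right)^{2} = \left(- 2 \left(169 + 4\right)\right)^{2} = \left(\left(-2\right) 173\right)^{2} = \left(-346\right)^{2} = 119716$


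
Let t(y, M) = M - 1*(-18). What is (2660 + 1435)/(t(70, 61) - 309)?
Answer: -819/46 ≈ -17.804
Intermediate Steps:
t(y, M) = 18 + M (t(y, M) = M + 18 = 18 + M)
(2660 + 1435)/(t(70, 61) - 309) = (2660 + 1435)/((18 + 61) - 309) = 4095/(79 - 309) = 4095/(-230) = 4095*(-1/230) = -819/46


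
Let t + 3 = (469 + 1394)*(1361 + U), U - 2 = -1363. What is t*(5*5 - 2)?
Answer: -69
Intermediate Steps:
U = -1361 (U = 2 - 1363 = -1361)
t = -3 (t = -3 + (469 + 1394)*(1361 - 1361) = -3 + 1863*0 = -3 + 0 = -3)
t*(5*5 - 2) = -3*(5*5 - 2) = -3*(25 - 2) = -3*23 = -69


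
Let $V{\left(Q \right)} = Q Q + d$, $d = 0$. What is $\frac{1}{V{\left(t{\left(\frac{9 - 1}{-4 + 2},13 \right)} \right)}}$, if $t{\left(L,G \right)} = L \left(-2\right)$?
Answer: $\frac{1}{64} \approx 0.015625$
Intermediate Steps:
$t{\left(L,G \right)} = - 2 L$
$V{\left(Q \right)} = Q^{2}$ ($V{\left(Q \right)} = Q Q + 0 = Q^{2} + 0 = Q^{2}$)
$\frac{1}{V{\left(t{\left(\frac{9 - 1}{-4 + 2},13 \right)} \right)}} = \frac{1}{\left(- 2 \frac{9 - 1}{-4 + 2}\right)^{2}} = \frac{1}{\left(- 2 \frac{8}{-2}\right)^{2}} = \frac{1}{\left(- 2 \cdot 8 \left(- \frac{1}{2}\right)\right)^{2}} = \frac{1}{\left(\left(-2\right) \left(-4\right)\right)^{2}} = \frac{1}{8^{2}} = \frac{1}{64}$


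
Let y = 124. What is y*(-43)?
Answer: -5332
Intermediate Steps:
y*(-43) = 124*(-43) = -5332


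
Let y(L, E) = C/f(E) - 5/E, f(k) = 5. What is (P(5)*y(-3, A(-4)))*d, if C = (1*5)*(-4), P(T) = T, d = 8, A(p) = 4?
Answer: -210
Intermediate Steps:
C = -20 (C = 5*(-4) = -20)
y(L, E) = -4 - 5/E (y(L, E) = -20/5 - 5/E = -20*1/5 - 5/E = -4 - 5/E)
(P(5)*y(-3, A(-4)))*d = (5*(-4 - 5/4))*8 = (5*(-21/4))*8 = -105/4*8 = -210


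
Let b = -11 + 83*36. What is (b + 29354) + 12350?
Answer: 44681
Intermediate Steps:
b = 2977 (b = -11 + 2988 = 2977)
(b + 29354) + 12350 = (2977 + 29354) + 12350 = 32331 + 12350 = 44681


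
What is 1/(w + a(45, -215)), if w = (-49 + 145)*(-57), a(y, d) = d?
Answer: -1/5687 ≈ -0.00017584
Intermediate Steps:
w = -5472 (w = 96*(-57) = -5472)
1/(w + a(45, -215)) = 1/(-5472 - 215) = 1/(-5687) = -1/5687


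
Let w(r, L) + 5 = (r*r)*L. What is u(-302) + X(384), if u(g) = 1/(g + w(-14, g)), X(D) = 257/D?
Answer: 5096953/7615872 ≈ 0.66925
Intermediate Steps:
w(r, L) = -5 + L*r² (w(r, L) = -5 + (r*r)*L = -5 + r²*L = -5 + L*r²)
u(g) = 1/(-5 + 197*g) (u(g) = 1/(g + (-5 + g*(-14)²)) = 1/(g + (-5 + g*196)) = 1/(g + (-5 + 196*g)) = 1/(-5 + 197*g))
u(-302) + X(384) = 1/(-5 + 197*(-302)) + 257/384 = 1/(-5 - 59494) + 257*(1/384) = 1/(-59499) + 257/384 = -1/59499 + 257/384 = 5096953/7615872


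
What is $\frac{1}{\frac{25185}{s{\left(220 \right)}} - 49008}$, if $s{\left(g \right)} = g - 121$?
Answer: $- \frac{33}{1608869} \approx -2.0511 \cdot 10^{-5}$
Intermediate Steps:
$s{\left(g \right)} = -121 + g$
$\frac{1}{\frac{25185}{s{\left(220 \right)}} - 49008} = \frac{1}{\frac{25185}{-121 + 220} - 49008} = \frac{1}{\frac{25185}{99} - 49008} = \frac{1}{25185 \cdot \frac{1}{99} - 49008} = \frac{1}{\frac{8395}{33} - 49008} = \frac{1}{- \frac{1608869}{33}} = - \frac{33}{1608869}$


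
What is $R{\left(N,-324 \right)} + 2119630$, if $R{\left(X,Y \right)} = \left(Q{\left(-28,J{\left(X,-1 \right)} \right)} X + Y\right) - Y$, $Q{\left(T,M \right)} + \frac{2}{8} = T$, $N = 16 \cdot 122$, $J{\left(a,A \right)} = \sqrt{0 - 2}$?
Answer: $2064486$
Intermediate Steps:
$J{\left(a,A \right)} = i \sqrt{2}$ ($J{\left(a,A \right)} = \sqrt{-2} = i \sqrt{2}$)
$N = 1952$
$Q{\left(T,M \right)} = - \frac{1}{4} + T$
$R{\left(X,Y \right)} = - \frac{113 X}{4}$ ($R{\left(X,Y \right)} = \left(\left(- \frac{1}{4} - 28\right) X + Y\right) - Y = \left(- \frac{113 X}{4} + Y\right) - Y = \left(Y - \frac{113 X}{4}\right) - Y = - \frac{113 X}{4}$)
$R{\left(N,-324 \right)} + 2119630 = \left(- \frac{113}{4}\right) 1952 + 2119630 = -55144 + 2119630 = 2064486$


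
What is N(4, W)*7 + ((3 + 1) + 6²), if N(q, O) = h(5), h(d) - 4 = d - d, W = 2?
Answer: 68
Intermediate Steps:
h(d) = 4 (h(d) = 4 + (d - d) = 4 + 0 = 4)
N(q, O) = 4
N(4, W)*7 + ((3 + 1) + 6²) = 4*7 + ((3 + 1) + 6²) = 28 + (4 + 36) = 28 + 40 = 68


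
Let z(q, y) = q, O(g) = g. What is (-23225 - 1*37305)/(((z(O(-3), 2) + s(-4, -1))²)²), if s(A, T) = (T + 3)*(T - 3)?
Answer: -60530/14641 ≈ -4.1343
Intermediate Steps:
s(A, T) = (-3 + T)*(3 + T) (s(A, T) = (3 + T)*(-3 + T) = (-3 + T)*(3 + T))
(-23225 - 1*37305)/(((z(O(-3), 2) + s(-4, -1))²)²) = (-23225 - 1*37305)/(((-3 + (-9 + (-1)²))²)²) = (-23225 - 37305)/(((-3 + (-9 + 1))²)²) = -60530/(-3 - 8)⁴ = -60530/(((-11)²)²) = -60530/(121²) = -60530/14641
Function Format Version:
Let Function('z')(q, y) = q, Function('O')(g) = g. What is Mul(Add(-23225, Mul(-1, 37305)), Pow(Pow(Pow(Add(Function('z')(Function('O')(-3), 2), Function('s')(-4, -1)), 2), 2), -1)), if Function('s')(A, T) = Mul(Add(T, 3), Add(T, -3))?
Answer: Rational(-60530, 14641) ≈ -4.1343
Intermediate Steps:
Function('s')(A, T) = Mul(Add(-3, T), Add(3, T)) (Function('s')(A, T) = Mul(Add(3, T), Add(-3, T)) = Mul(Add(-3, T), Add(3, T)))
Mul(Add(-23225, Mul(-1, 37305)), Pow(Pow(Pow(Add(Function('z')(Function('O')(-3), 2), Function('s')(-4, -1)), 2), 2), -1)) = Mul(Add(-23225, Mul(-1, 37305)), Pow(Pow(Pow(Add(-3, Add(-9, Pow(-1, 2))), 2), 2), -1)) = Mul(Add(-23225, -37305), Pow(Pow(Pow(Add(-3, Add(-9, 1)), 2), 2), -1)) = Mul(-60530, Pow(Pow(Pow(Add(-3, -8), 2), 2), -1)) = Mul(-60530, Pow(Pow(Pow(-11, 2), 2), -1)) = Mul(-60530, Pow(Pow(121, 2), -1)) = Mul(-60530, Pow(14641, -1)) = Mul(-60530, Rational(1, 14641)) = Rational(-60530, 14641)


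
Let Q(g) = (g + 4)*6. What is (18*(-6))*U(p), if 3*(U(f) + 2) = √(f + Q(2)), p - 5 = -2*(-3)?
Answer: 216 - 36*√47 ≈ -30.804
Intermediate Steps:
p = 11 (p = 5 - 2*(-3) = 5 + 6 = 11)
Q(g) = 24 + 6*g (Q(g) = (4 + g)*6 = 24 + 6*g)
U(f) = -2 + √(36 + f)/3 (U(f) = -2 + √(f + (24 + 6*2))/3 = -2 + √(f + (24 + 12))/3 = -2 + √(f + 36)/3 = -2 + √(36 + f)/3)
(18*(-6))*U(p) = (18*(-6))*(-2 + √(36 + 11)/3) = -108*(-2 + √47/3) = 216 - 36*√47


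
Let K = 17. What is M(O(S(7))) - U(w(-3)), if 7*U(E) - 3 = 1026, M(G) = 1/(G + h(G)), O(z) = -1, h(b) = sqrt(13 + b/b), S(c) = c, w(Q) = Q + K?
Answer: -1910/13 + sqrt(14)/13 ≈ -146.64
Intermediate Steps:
w(Q) = 17 + Q (w(Q) = Q + 17 = 17 + Q)
h(b) = sqrt(14) (h(b) = sqrt(13 + 1) = sqrt(14))
M(G) = 1/(G + sqrt(14))
U(E) = 147 (U(E) = 3/7 + (1/7)*1026 = 3/7 + 1026/7 = 147)
M(O(S(7))) - U(w(-3)) = 1/(-1 + sqrt(14)) - 1*147 = 1/(-1 + sqrt(14)) - 147 = -147 + 1/(-1 + sqrt(14))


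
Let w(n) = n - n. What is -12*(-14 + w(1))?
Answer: 168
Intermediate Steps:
w(n) = 0
-12*(-14 + w(1)) = -12*(-14 + 0) = -12*(-14) = 168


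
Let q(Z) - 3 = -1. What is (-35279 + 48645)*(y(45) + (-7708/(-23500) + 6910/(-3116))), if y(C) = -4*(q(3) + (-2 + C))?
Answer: -5773948511/2375 ≈ -2.4311e+6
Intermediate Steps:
q(Z) = 2 (q(Z) = 3 - 1 = 2)
y(C) = -4*C (y(C) = -4*(2 + (-2 + C)) = -4*C)
(-35279 + 48645)*(y(45) + (-7708/(-23500) + 6910/(-3116))) = (-35279 + 48645)*(-4*45 + (-7708/(-23500) + 6910/(-3116))) = 13366*(-180 + (-7708*(-1/23500) + 6910*(-1/3116))) = 13366*(-180 + (41/125 - 3455/1558)) = 13366*(-180 - 367997/194750) = 13366*(-35422997/194750) = -5773948511/2375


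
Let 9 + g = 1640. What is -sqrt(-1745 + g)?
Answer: -I*sqrt(114) ≈ -10.677*I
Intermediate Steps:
g = 1631 (g = -9 + 1640 = 1631)
-sqrt(-1745 + g) = -sqrt(-1745 + 1631) = -sqrt(-114) = -I*sqrt(114)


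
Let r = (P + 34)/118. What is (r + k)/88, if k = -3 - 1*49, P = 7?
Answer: -6095/10384 ≈ -0.58696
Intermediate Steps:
k = -52 (k = -3 - 49 = -52)
r = 41/118 (r = (7 + 34)/118 = 41*(1/118) = 41/118 ≈ 0.34746)
(r + k)/88 = (41/118 - 52)/88 = -6095/118*1/88 = -6095/10384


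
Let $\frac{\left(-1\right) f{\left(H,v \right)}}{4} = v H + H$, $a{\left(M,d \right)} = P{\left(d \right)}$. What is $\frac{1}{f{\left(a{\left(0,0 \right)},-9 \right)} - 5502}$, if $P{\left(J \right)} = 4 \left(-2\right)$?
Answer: $- \frac{1}{5758} \approx -0.00017367$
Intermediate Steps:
$P{\left(J \right)} = -8$
$a{\left(M,d \right)} = -8$
$f{\left(H,v \right)} = - 4 H - 4 H v$ ($f{\left(H,v \right)} = - 4 \left(v H + H\right) = - 4 \left(H v + H\right) = - 4 \left(H + H v\right) = - 4 H - 4 H v$)
$\frac{1}{f{\left(a{\left(0,0 \right)},-9 \right)} - 5502} = \frac{1}{\left(-4\right) \left(-8\right) \left(1 - 9\right) - 5502} = \frac{1}{\left(-4\right) \left(-8\right) \left(-8\right) - 5502} = \frac{1}{-256 - 5502} = \frac{1}{-5758} = - \frac{1}{5758}$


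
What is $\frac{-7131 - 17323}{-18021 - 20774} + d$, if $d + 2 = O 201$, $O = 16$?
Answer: $\frac{124711584}{38795} \approx 3214.6$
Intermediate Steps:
$d = 3214$ ($d = -2 + 16 \cdot 201 = -2 + 3216 = 3214$)
$\frac{-7131 - 17323}{-18021 - 20774} + d = \frac{-7131 - 17323}{-18021 - 20774} + 3214 = - \frac{24454}{-38795} + 3214 = \left(-24454\right) \left(- \frac{1}{38795}\right) + 3214 = \frac{24454}{38795} + 3214 = \frac{124711584}{38795}$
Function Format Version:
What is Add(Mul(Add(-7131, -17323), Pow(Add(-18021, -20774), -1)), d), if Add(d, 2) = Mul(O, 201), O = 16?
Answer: Rational(124711584, 38795) ≈ 3214.6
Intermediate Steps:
d = 3214 (d = Add(-2, Mul(16, 201)) = Add(-2, 3216) = 3214)
Add(Mul(Add(-7131, -17323), Pow(Add(-18021, -20774), -1)), d) = Add(Mul(Add(-7131, -17323), Pow(Add(-18021, -20774), -1)), 3214) = Add(Mul(-24454, Pow(-38795, -1)), 3214) = Add(Mul(-24454, Rational(-1, 38795)), 3214) = Add(Rational(24454, 38795), 3214) = Rational(124711584, 38795)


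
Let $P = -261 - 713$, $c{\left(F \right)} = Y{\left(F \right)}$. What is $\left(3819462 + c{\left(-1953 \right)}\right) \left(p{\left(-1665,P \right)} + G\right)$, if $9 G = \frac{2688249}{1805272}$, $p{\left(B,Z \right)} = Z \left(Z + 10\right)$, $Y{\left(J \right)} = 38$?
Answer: $\frac{4855640121816862625}{1353954} \approx 3.5863 \cdot 10^{12}$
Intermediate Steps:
$c{\left(F \right)} = 38$
$P = -974$ ($P = -261 - 713 = -974$)
$p{\left(B,Z \right)} = Z \left(10 + Z\right)$
$G = \frac{896083}{5415816}$ ($G = \frac{2688249 \cdot \frac{1}{1805272}}{9} = \frac{1}{9} \cdot \frac{2688249}{1805272} = \frac{896083}{5415816} \approx 0.16546$)
$\left(3819462 + c{\left(-1953 \right)}\right) \left(p{\left(-1665,P \right)} + G\right) = \left(3819462 + 38\right) \left(- 974 \left(10 - 974\right) + \frac{896083}{5415816}\right) = 3819500 \left(\left(-974\right) \left(-964\right) + \frac{896083}{5415816}\right) = 3819500 \left(938936 + \frac{896083}{5415816}\right) = 3819500 \cdot \frac{5085105507859}{5415816} = \frac{4855640121816862625}{1353954}$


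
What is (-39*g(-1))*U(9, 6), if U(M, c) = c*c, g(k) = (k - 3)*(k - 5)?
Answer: -33696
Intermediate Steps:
g(k) = (-5 + k)*(-3 + k) (g(k) = (-3 + k)*(-5 + k) = (-5 + k)*(-3 + k))
U(M, c) = c**2
(-39*g(-1))*U(9, 6) = -39*(15 + (-1)**2 - 8*(-1))*6**2 = -39*(15 + 1 + 8)*36 = -39*24*36 = -936*36 = -33696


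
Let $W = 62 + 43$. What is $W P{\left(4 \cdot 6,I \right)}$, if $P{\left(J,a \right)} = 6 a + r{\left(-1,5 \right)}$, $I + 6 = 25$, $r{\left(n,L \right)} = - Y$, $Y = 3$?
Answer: $11655$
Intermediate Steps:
$r{\left(n,L \right)} = -3$ ($r{\left(n,L \right)} = \left(-1\right) 3 = -3$)
$I = 19$ ($I = -6 + 25 = 19$)
$P{\left(J,a \right)} = -3 + 6 a$ ($P{\left(J,a \right)} = 6 a - 3 = -3 + 6 a$)
$W = 105$
$W P{\left(4 \cdot 6,I \right)} = 105 \left(-3 + 6 \cdot 19\right) = 105 \left(-3 + 114\right) = 105 \cdot 111 = 11655$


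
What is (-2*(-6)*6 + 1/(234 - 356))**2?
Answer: 77141089/14884 ≈ 5182.8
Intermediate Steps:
(-2*(-6)*6 + 1/(234 - 356))**2 = (12*6 + 1/(-122))**2 = (72 - 1/122)**2 = (8783/122)**2 = 77141089/14884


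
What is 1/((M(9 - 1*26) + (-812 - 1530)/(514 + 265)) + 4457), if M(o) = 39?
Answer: 779/3500042 ≈ 0.00022257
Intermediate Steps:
1/((M(9 - 1*26) + (-812 - 1530)/(514 + 265)) + 4457) = 1/((39 + (-812 - 1530)/(514 + 265)) + 4457) = 1/((39 - 2342/779) + 4457) = 1/(28039/779 + 4457) = 1/(3500042/779) = 779/3500042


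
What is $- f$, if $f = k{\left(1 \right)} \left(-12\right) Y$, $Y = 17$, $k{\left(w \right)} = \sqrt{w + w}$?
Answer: $204 \sqrt{2} \approx 288.5$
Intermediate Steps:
$k{\left(w \right)} = \sqrt{2} \sqrt{w}$ ($k{\left(w \right)} = \sqrt{2 w} = \sqrt{2} \sqrt{w}$)
$f = - 204 \sqrt{2}$ ($f = \sqrt{2} \sqrt{1} \left(-12\right) 17 = \sqrt{2} \cdot 1 \left(-12\right) 17 = \sqrt{2} \left(-12\right) 17 = - 12 \sqrt{2} \cdot 17 = - 204 \sqrt{2} \approx -288.5$)
$- f = - \left(-204\right) \sqrt{2} = 204 \sqrt{2}$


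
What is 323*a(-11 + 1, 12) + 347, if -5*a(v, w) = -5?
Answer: 670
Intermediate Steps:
a(v, w) = 1 (a(v, w) = -1/5*(-5) = 1)
323*a(-11 + 1, 12) + 347 = 323*1 + 347 = 323 + 347 = 670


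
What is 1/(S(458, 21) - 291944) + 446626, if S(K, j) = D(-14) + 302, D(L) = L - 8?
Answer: 130264725663/291664 ≈ 4.4663e+5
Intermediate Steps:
D(L) = -8 + L
S(K, j) = 280 (S(K, j) = (-8 - 14) + 302 = -22 + 302 = 280)
1/(S(458, 21) - 291944) + 446626 = 1/(280 - 291944) + 446626 = 1/(-291664) + 446626 = -1/291664 + 446626 = 130264725663/291664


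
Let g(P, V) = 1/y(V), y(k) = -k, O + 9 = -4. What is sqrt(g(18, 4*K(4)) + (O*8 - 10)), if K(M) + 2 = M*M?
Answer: I*sqrt(89390)/28 ≈ 10.678*I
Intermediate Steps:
K(M) = -2 + M**2 (K(M) = -2 + M*M = -2 + M**2)
O = -13 (O = -9 - 4 = -13)
g(P, V) = -1/V (g(P, V) = 1/(-V) = -1/V)
sqrt(g(18, 4*K(4)) + (O*8 - 10)) = sqrt(-1/(4*(-2 + 4**2)) + (-13*8 - 10)) = sqrt(-1/(4*(-2 + 16)) + (-104 - 10)) = sqrt(-1/(4*14) - 114) = sqrt(-1/56 - 114) = sqrt(-6385/56) = I*sqrt(89390)/28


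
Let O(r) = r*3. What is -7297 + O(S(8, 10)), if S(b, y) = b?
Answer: -7273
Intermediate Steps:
O(r) = 3*r
-7297 + O(S(8, 10)) = -7297 + 3*8 = -7297 + 24 = -7273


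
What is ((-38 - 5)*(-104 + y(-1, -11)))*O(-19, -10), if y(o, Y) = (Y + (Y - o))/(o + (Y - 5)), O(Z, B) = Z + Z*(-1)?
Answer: 0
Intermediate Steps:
O(Z, B) = 0 (O(Z, B) = Z - Z = 0)
y(o, Y) = (-o + 2*Y)/(-5 + Y + o) (y(o, Y) = (-o + 2*Y)/(o + (-5 + Y)) = (-o + 2*Y)/(-5 + Y + o))
((-38 - 5)*(-104 + y(-1, -11)))*O(-19, -10) = ((-38 - 5)*(-104 + (-1*(-1) + 2*(-11))/(-5 - 11 - 1)))*0 = -43*(-104 + (1 - 22)/(-17))*0 = -43*(-104 - 1/17*(-21))*0 = -43*(-104 + 21/17)*0 = -43*(-1747/17)*0 = (75121/17)*0 = 0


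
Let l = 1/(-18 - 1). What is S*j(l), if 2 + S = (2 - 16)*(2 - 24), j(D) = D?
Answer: -306/19 ≈ -16.105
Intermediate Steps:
l = -1/19 (l = 1/(-19) = -1/19 ≈ -0.052632)
S = 306 (S = -2 + (2 - 16)*(2 - 24) = -2 - 14*(-22) = -2 + 308 = 306)
S*j(l) = 306*(-1/19) = -306/19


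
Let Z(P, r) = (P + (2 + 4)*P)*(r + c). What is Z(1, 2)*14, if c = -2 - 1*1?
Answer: -98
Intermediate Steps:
c = -3 (c = -2 - 1 = -3)
Z(P, r) = 7*P*(-3 + r) (Z(P, r) = (P + (2 + 4)*P)*(r - 3) = (P + 6*P)*(-3 + r) = (7*P)*(-3 + r) = 7*P*(-3 + r))
Z(1, 2)*14 = (7*1*(-3 + 2))*14 = (7*1*(-1))*14 = -7*14 = -98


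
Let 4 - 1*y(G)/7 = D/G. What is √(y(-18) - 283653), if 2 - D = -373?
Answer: 5*I*√408210/6 ≈ 532.43*I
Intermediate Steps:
D = 375 (D = 2 - 1*(-373) = 2 + 373 = 375)
y(G) = 28 - 2625/G
√(y(-18) - 283653) = √((28 - 2625/(-18)) - 283653) = √((28 - 2625*(-1/18)) - 283653) = √((28 + 875/6) - 283653) = √(1043/6 - 283653) = √(-1700875/6) = 5*I*√408210/6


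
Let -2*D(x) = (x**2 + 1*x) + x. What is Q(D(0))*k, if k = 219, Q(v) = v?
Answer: 0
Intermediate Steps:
D(x) = -x - x**2/2 (D(x) = -((x**2 + 1*x) + x)/2 = -((x**2 + x) + x)/2 = -((x + x**2) + x)/2 = -(x**2 + 2*x)/2 = -x - x**2/2)
Q(D(0))*k = -1/2*0*(2 + 0)*219 = -1/2*0*2*219 = 0*219 = 0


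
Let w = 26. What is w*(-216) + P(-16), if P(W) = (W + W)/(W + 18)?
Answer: -5632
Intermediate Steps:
P(W) = 2*W/(18 + W) (P(W) = (2*W)/(18 + W) = 2*W/(18 + W))
w*(-216) + P(-16) = 26*(-216) + 2*(-16)/(18 - 16) = -5616 + 2*(-16)/2 = -5616 + 2*(-16)*(1/2) = -5616 - 16 = -5632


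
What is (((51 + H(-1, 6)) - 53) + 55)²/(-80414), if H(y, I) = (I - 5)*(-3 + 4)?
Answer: -1458/40207 ≈ -0.036262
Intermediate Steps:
H(y, I) = -5 + I (H(y, I) = (-5 + I)*1 = -5 + I)
(((51 + H(-1, 6)) - 53) + 55)²/(-80414) = (((51 + (-5 + 6)) - 53) + 55)²/(-80414) = (((51 + 1) - 53) + 55)²*(-1/80414) = ((52 - 53) + 55)²*(-1/80414) = (-1 + 55)²*(-1/80414) = 54²*(-1/80414) = 2916*(-1/80414) = -1458/40207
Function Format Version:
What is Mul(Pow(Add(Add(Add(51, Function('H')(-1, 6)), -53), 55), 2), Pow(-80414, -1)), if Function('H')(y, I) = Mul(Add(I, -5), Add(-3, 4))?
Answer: Rational(-1458, 40207) ≈ -0.036262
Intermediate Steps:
Function('H')(y, I) = Add(-5, I) (Function('H')(y, I) = Mul(Add(-5, I), 1) = Add(-5, I))
Mul(Pow(Add(Add(Add(51, Function('H')(-1, 6)), -53), 55), 2), Pow(-80414, -1)) = Mul(Pow(Add(Add(Add(51, Add(-5, 6)), -53), 55), 2), Pow(-80414, -1)) = Mul(Pow(Add(Add(Add(51, 1), -53), 55), 2), Rational(-1, 80414)) = Mul(Pow(Add(Add(52, -53), 55), 2), Rational(-1, 80414)) = Mul(Pow(Add(-1, 55), 2), Rational(-1, 80414)) = Mul(Pow(54, 2), Rational(-1, 80414)) = Mul(2916, Rational(-1, 80414)) = Rational(-1458, 40207)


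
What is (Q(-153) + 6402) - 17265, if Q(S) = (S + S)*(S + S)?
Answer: 82773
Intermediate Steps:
Q(S) = 4*S² (Q(S) = (2*S)*(2*S) = 4*S²)
(Q(-153) + 6402) - 17265 = (4*(-153)² + 6402) - 17265 = (4*23409 + 6402) - 17265 = (93636 + 6402) - 17265 = 100038 - 17265 = 82773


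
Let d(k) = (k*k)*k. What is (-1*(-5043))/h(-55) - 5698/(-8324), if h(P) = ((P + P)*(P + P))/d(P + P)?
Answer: -2308783411/4162 ≈ -5.5473e+5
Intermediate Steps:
d(k) = k³ (d(k) = k²*k = k³)
h(P) = 1/(2*P) (h(P) = ((P + P)*(P + P))/((P + P)³) = ((2*P)*(2*P))/((2*P)³) = (4*P²)/((8*P³)) = (4*P²)*(1/(8*P³)) = 1/(2*P))
(-1*(-5043))/h(-55) - 5698/(-8324) = (-1*(-5043))/(((½)/(-55))) - 5698/(-8324) = 5043/(((½)*(-1/55))) - 5698*(-1/8324) = 5043/(-1/110) + 2849/4162 = 5043*(-110) + 2849/4162 = -554730 + 2849/4162 = -2308783411/4162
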